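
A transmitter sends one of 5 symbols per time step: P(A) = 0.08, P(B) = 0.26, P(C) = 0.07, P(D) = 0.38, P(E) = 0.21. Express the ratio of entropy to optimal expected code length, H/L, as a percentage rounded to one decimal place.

Entropy H = −Σ p log₂ p ≈ 2.0686 bits.
Huffman merges: 7/100+2/25→3/20; 3/20+21/100→9/25; 13/50+9/25→31/50; 19/50+31/50→1. L = 213/100 ≈ 2.1300.
Efficiency = H/L = 2.0686/2.1300 = 97.1%.

97.1%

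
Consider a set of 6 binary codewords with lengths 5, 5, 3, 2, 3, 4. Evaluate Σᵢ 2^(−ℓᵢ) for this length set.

0.625

With common denominator 2^5 = 32: Σ 2^(−ℓᵢ) = 1/32 + 1/32 + 4/32 + 8/32 + 4/32 + 2/32 = 20/32 = 0.625.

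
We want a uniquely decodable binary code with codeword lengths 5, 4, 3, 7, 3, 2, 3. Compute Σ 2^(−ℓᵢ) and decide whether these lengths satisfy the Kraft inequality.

0.7265625; yes

With common denominator 2^7 = 128: Σ 2^(−ℓᵢ) = 4/128 + 8/128 + 16/128 + 1/128 + 16/128 + 32/128 + 16/128 = 93/128 = 0.7265625.
Kraft's inequality requires Σ ≤ 1; here Σ = 0.7265625 ≤ 1, so such a prefix code exists.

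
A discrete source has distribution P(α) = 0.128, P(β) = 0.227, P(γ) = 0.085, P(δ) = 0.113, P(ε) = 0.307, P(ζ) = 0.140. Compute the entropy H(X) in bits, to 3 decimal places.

H = −Σ pᵢ log₂ pᵢ.
−0.128·log₂(0.128) = 0.3796
−0.227·log₂(0.227) = 0.4856
−0.085·log₂(0.085) = 0.3023
−0.113·log₂(0.113) = 0.3555
−0.307·log₂(0.307) = 0.5230
−0.140·log₂(0.140) = 0.3971
Sum ≈ 2.4431 → 2.443 bits.

2.443 bits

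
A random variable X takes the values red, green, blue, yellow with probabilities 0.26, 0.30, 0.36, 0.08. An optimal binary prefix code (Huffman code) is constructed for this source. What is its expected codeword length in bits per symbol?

1.98 bits/symbol

Repeatedly combine the two least-probable nodes; the expected code length is the sum of the merged weights.
merge 2/25 + 13/50 → 17/50
merge 3/10 + 17/50 → 16/25
merge 9/25 + 16/25 → 1
L = 17/50 + 16/25 + 1 = 99/50 = 1.98 bits/symbol.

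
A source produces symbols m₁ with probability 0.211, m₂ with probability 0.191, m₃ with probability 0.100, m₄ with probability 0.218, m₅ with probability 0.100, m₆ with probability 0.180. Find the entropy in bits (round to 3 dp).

H = −Σ pᵢ log₂ pᵢ.
−0.211·log₂(0.211) = 0.4736
−0.191·log₂(0.191) = 0.4562
−0.100·log₂(0.100) = 0.3322
−0.218·log₂(0.218) = 0.4791
−0.100·log₂(0.100) = 0.3322
−0.180·log₂(0.180) = 0.4453
Sum ≈ 2.5186 → 2.519 bits.

2.519 bits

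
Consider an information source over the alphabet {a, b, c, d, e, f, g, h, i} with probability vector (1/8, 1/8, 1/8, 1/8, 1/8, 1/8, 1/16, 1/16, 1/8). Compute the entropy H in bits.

Each probability is a power of 1/2, so log₂(1/p) is an integer.
H = Σ p·log₂(1/p) = 1/8·3 + 1/8·3 + 1/8·3 + 1/8·3 + 1/8·3 + 1/8·3 + 1/16·4 + 1/16·4 + 1/8·3 = 3.125 bits.

3.125 bits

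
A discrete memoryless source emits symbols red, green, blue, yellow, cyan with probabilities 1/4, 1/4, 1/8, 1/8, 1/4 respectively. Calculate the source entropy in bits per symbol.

Each probability is a power of 1/2, so log₂(1/p) is an integer.
H = Σ p·log₂(1/p) = 1/4·2 + 1/4·2 + 1/8·3 + 1/8·3 + 1/4·2 = 2.25 bits.

2.25 bits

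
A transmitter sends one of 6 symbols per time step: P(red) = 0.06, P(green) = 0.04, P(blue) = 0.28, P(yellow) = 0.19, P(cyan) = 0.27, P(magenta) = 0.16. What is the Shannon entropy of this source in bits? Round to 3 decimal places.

2.332 bits

H = −Σ pᵢ log₂ pᵢ.
−0.06·log₂(0.06) = 0.2435
−0.04·log₂(0.04) = 0.1858
−0.28·log₂(0.28) = 0.5142
−0.19·log₂(0.19) = 0.4552
−0.27·log₂(0.27) = 0.5100
−0.16·log₂(0.16) = 0.4230
Sum ≈ 2.3318 → 2.332 bits.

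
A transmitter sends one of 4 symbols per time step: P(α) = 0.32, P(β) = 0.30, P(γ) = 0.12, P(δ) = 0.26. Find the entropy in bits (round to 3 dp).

H = −Σ pᵢ log₂ pᵢ.
−0.32·log₂(0.32) = 0.5260
−0.30·log₂(0.30) = 0.5211
−0.12·log₂(0.12) = 0.3671
−0.26·log₂(0.26) = 0.5053
Sum ≈ 1.9195 → 1.919 bits.

1.919 bits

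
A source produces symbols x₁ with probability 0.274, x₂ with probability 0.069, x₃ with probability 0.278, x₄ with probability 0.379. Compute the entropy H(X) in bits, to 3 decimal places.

1.822 bits

H = −Σ pᵢ log₂ pᵢ.
−0.274·log₂(0.274) = 0.5118
−0.069·log₂(0.069) = 0.2662
−0.278·log₂(0.278) = 0.5134
−0.379·log₂(0.379) = 0.5305
Sum ≈ 1.8218 → 1.822 bits.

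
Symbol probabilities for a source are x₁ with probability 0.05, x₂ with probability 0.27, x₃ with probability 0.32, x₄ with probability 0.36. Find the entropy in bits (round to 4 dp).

1.7828 bits

H = −Σ pᵢ log₂ pᵢ.
−0.05·log₂(0.05) = 0.2161
−0.27·log₂(0.27) = 0.5100
−0.32·log₂(0.32) = 0.5260
−0.36·log₂(0.36) = 0.5306
Sum ≈ 1.7828 → 1.7828 bits.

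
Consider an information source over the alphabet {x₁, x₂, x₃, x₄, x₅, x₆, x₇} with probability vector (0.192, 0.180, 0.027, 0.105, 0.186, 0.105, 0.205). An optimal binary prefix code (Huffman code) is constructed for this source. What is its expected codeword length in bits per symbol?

2.735 bits/symbol

Repeatedly combine the two least-probable nodes; the expected code length is the sum of the merged weights.
merge 27/1000 + 21/200 → 33/250
merge 21/200 + 33/250 → 237/1000
merge 9/50 + 93/500 → 183/500
merge 24/125 + 41/200 → 397/1000
merge 237/1000 + 183/500 → 603/1000
merge 397/1000 + 603/1000 → 1
L = 33/250 + 237/1000 + 183/500 + 397/1000 + 603/1000 + 1 = 547/200 = 2.735 bits/symbol.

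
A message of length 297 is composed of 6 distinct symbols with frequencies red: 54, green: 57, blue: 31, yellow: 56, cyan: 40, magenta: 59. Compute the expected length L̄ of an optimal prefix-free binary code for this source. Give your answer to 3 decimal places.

Probabilities are the counts divided by 297.
Repeatedly combine the two least-probable nodes; the expected code length is the sum of the merged weights.
merge 31/297 + 40/297 → 71/297
merge 2/11 + 56/297 → 10/27
merge 19/99 + 59/297 → 116/297
merge 71/297 + 10/27 → 181/297
merge 116/297 + 181/297 → 1
L = 71/297 + 10/27 + 116/297 + 181/297 + 1 = 775/297 ≈ 2.609 bits/symbol.

2.609 bits/symbol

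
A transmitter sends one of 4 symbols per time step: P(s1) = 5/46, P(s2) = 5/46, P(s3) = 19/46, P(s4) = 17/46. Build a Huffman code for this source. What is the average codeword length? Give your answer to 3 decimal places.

1.804 bits/symbol

Repeatedly combine the two least-probable nodes; the expected code length is the sum of the merged weights.
merge 5/46 + 5/46 → 5/23
merge 5/23 + 17/46 → 27/46
merge 19/46 + 27/46 → 1
L = 5/23 + 27/46 + 1 = 83/46 ≈ 1.804 bits/symbol.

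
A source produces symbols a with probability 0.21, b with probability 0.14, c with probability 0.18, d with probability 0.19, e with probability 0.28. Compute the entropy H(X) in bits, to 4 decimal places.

H = −Σ pᵢ log₂ pᵢ.
−0.21·log₂(0.21) = 0.4728
−0.14·log₂(0.14) = 0.3971
−0.18·log₂(0.18) = 0.4453
−0.19·log₂(0.19) = 0.4552
−0.28·log₂(0.28) = 0.5142
Sum ≈ 2.2847 → 2.2847 bits.

2.2847 bits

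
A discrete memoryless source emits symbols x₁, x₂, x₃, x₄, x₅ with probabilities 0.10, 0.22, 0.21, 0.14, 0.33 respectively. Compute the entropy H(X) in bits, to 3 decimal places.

2.211 bits

H = −Σ pᵢ log₂ pᵢ.
−0.10·log₂(0.10) = 0.3322
−0.22·log₂(0.22) = 0.4806
−0.21·log₂(0.21) = 0.4728
−0.14·log₂(0.14) = 0.3971
−0.33·log₂(0.33) = 0.5278
Sum ≈ 2.2105 → 2.211 bits.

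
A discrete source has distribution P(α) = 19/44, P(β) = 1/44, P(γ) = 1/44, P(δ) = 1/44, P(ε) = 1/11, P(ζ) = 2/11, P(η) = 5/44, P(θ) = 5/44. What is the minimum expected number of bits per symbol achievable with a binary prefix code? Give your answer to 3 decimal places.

Repeatedly combine the two least-probable nodes; the expected code length is the sum of the merged weights.
merge 1/44 + 1/44 → 1/22
merge 1/44 + 1/22 → 3/44
merge 3/44 + 1/11 → 7/44
merge 5/44 + 5/44 → 5/22
merge 7/44 + 2/11 → 15/44
merge 5/22 + 15/44 → 25/44
merge 19/44 + 25/44 → 1
L = 1/22 + 3/44 + 7/44 + 5/22 + 15/44 + 25/44 + 1 = 53/22 ≈ 2.409 bits/symbol.

2.409 bits/symbol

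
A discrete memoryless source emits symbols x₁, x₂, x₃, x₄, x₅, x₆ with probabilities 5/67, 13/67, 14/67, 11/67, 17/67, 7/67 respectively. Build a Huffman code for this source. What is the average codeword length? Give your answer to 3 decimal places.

2.522 bits/symbol

Repeatedly combine the two least-probable nodes; the expected code length is the sum of the merged weights.
merge 5/67 + 7/67 → 12/67
merge 11/67 + 12/67 → 23/67
merge 13/67 + 14/67 → 27/67
merge 17/67 + 23/67 → 40/67
merge 27/67 + 40/67 → 1
L = 12/67 + 23/67 + 27/67 + 40/67 + 1 = 169/67 ≈ 2.522 bits/symbol.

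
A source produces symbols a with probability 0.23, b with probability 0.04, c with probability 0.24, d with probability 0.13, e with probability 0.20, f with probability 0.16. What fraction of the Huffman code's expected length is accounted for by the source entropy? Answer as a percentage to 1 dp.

Entropy H = −Σ p log₂ p ≈ 2.4376 bits.
Huffman merges: 1/25+13/100→17/100; 4/25+17/100→33/100; 1/5+23/100→43/100; 6/25+33/100→57/100; 43/100+57/100→1. L = 5/2 ≈ 2.5000.
Efficiency = H/L = 2.4376/2.5000 = 97.5%.

97.5%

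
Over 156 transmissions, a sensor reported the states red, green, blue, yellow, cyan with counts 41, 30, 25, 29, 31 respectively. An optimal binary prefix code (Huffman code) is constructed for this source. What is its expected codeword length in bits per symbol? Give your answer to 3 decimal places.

2.346 bits/symbol

Probabilities are the counts divided by 156.
Repeatedly combine the two least-probable nodes; the expected code length is the sum of the merged weights.
merge 25/156 + 29/156 → 9/26
merge 5/26 + 31/156 → 61/156
merge 41/156 + 9/26 → 95/156
merge 61/156 + 95/156 → 1
L = 9/26 + 61/156 + 95/156 + 1 = 61/26 ≈ 2.346 bits/symbol.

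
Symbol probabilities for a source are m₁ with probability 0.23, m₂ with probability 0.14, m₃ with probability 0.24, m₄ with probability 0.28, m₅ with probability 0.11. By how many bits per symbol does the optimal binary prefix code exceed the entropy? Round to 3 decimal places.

Entropy H = −Σ p log₂ p ≈ 2.2434 bits.
Huffman merges: 11/100+7/50→1/4; 23/100+6/25→47/100; 1/4+7/25→53/100; 47/100+53/100→1. L = 9/4 ≈ 2.2500.
L − H = 2.2500 − 2.2434 = 0.007 bits.

0.007 bits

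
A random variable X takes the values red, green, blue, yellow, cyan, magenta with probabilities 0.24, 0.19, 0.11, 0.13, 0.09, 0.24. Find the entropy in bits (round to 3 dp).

2.489 bits

H = −Σ pᵢ log₂ pᵢ.
−0.24·log₂(0.24) = 0.4941
−0.19·log₂(0.19) = 0.4552
−0.11·log₂(0.11) = 0.3503
−0.13·log₂(0.13) = 0.3826
−0.09·log₂(0.09) = 0.3127
−0.24·log₂(0.24) = 0.4941
Sum ≈ 2.4891 → 2.489 bits.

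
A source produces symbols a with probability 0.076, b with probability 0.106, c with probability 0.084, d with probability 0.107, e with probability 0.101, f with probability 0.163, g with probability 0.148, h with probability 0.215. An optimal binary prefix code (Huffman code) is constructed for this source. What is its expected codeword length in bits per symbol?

Repeatedly combine the two least-probable nodes; the expected code length is the sum of the merged weights.
merge 19/250 + 21/250 → 4/25
merge 101/1000 + 53/500 → 207/1000
merge 107/1000 + 37/250 → 51/200
merge 4/25 + 163/1000 → 323/1000
merge 207/1000 + 43/200 → 211/500
merge 51/200 + 323/1000 → 289/500
merge 211/500 + 289/500 → 1
L = 4/25 + 207/1000 + 51/200 + 323/1000 + 211/500 + 289/500 + 1 = 589/200 = 2.945 bits/symbol.

2.945 bits/symbol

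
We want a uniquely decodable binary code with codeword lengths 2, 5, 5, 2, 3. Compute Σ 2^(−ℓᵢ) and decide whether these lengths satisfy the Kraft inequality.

With common denominator 2^5 = 32: Σ 2^(−ℓᵢ) = 8/32 + 1/32 + 1/32 + 8/32 + 4/32 = 22/32 = 0.6875.
Kraft's inequality requires Σ ≤ 1; here Σ = 0.6875 ≤ 1, so such a prefix code exists.

0.6875; yes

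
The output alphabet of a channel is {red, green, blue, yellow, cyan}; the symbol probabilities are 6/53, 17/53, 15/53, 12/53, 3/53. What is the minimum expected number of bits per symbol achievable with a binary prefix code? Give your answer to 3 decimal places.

2.170 bits/symbol

Repeatedly combine the two least-probable nodes; the expected code length is the sum of the merged weights.
merge 3/53 + 6/53 → 9/53
merge 9/53 + 12/53 → 21/53
merge 15/53 + 17/53 → 32/53
merge 21/53 + 32/53 → 1
L = 9/53 + 21/53 + 32/53 + 1 = 115/53 ≈ 2.170 bits/symbol.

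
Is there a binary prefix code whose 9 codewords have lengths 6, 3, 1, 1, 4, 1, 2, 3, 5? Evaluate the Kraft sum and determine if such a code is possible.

With common denominator 2^6 = 64: Σ 2^(−ℓᵢ) = 1/64 + 8/64 + 32/64 + 32/64 + 4/64 + 32/64 + 16/64 + 8/64 + 2/64 = 135/64 = 2.109375.
Kraft's inequality requires Σ ≤ 1; here Σ = 2.109375 > 1, so no such prefix code exists.

2.109375; no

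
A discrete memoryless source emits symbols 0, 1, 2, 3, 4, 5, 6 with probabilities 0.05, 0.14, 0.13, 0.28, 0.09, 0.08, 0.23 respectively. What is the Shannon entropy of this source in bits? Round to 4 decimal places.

2.6019 bits

H = −Σ pᵢ log₂ pᵢ.
−0.05·log₂(0.05) = 0.2161
−0.14·log₂(0.14) = 0.3971
−0.13·log₂(0.13) = 0.3826
−0.28·log₂(0.28) = 0.5142
−0.09·log₂(0.09) = 0.3127
−0.08·log₂(0.08) = 0.2915
−0.23·log₂(0.23) = 0.4877
Sum ≈ 2.6019 → 2.6019 bits.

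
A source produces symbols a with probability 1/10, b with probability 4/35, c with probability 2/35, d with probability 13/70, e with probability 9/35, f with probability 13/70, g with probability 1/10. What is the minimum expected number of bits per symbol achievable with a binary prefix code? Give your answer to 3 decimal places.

2.714 bits/symbol

Repeatedly combine the two least-probable nodes; the expected code length is the sum of the merged weights.
merge 2/35 + 1/10 → 11/70
merge 1/10 + 4/35 → 3/14
merge 11/70 + 13/70 → 12/35
merge 13/70 + 3/14 → 2/5
merge 9/35 + 12/35 → 3/5
merge 2/5 + 3/5 → 1
L = 11/70 + 3/14 + 12/35 + 2/5 + 3/5 + 1 = 19/7 ≈ 2.714 bits/symbol.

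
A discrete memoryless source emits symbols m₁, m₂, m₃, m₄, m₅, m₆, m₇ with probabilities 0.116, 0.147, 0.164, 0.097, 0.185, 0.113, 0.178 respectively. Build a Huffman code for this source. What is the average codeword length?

2.815 bits/symbol

Repeatedly combine the two least-probable nodes; the expected code length is the sum of the merged weights.
merge 97/1000 + 113/1000 → 21/100
merge 29/250 + 147/1000 → 263/1000
merge 41/250 + 89/500 → 171/500
merge 37/200 + 21/100 → 79/200
merge 263/1000 + 171/500 → 121/200
merge 79/200 + 121/200 → 1
L = 21/100 + 263/1000 + 171/500 + 79/200 + 121/200 + 1 = 563/200 = 2.815 bits/symbol.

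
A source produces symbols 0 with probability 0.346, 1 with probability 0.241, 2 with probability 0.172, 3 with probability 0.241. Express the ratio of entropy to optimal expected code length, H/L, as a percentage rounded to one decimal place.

97.8%

Entropy H = −Σ p log₂ p ≈ 1.9561 bits.
Huffman merges: 43/250+241/1000→413/1000; 241/1000+173/500→587/1000; 413/1000+587/1000→1. L = 2 ≈ 2.0000.
Efficiency = H/L = 1.9561/2.0000 = 97.8%.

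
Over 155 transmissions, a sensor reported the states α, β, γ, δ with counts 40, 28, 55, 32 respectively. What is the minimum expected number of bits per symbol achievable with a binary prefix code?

Probabilities are the counts divided by 155.
Repeatedly combine the two least-probable nodes; the expected code length is the sum of the merged weights.
merge 28/155 + 32/155 → 12/31
merge 8/31 + 11/31 → 19/31
merge 12/31 + 19/31 → 1
L = 12/31 + 19/31 + 1 = 2 bits/symbol.

2 bits/symbol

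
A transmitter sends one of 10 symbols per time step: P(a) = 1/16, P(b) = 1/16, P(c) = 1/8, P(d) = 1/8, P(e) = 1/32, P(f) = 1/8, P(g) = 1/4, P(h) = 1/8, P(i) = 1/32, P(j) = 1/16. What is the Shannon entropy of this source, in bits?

3.0625 bits

Each probability is a power of 1/2, so log₂(1/p) is an integer.
H = Σ p·log₂(1/p) = 1/16·4 + 1/16·4 + 1/8·3 + 1/8·3 + 1/32·5 + 1/8·3 + 1/4·2 + 1/8·3 + 1/32·5 + 1/16·4 = 3.0625 bits.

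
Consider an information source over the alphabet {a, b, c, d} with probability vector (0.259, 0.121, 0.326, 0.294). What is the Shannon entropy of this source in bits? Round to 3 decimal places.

H = −Σ pᵢ log₂ pᵢ.
−0.259·log₂(0.259) = 0.5048
−0.121·log₂(0.121) = 0.3687
−0.326·log₂(0.326) = 0.5272
−0.294·log₂(0.294) = 0.5192
Sum ≈ 1.9199 → 1.920 bits.

1.920 bits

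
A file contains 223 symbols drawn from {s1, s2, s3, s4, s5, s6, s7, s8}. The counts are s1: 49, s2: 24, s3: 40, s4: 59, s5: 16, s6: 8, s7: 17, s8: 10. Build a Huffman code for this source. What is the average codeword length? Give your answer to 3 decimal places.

Probabilities are the counts divided by 223.
Repeatedly combine the two least-probable nodes; the expected code length is the sum of the merged weights.
merge 8/223 + 10/223 → 18/223
merge 16/223 + 17/223 → 33/223
merge 18/223 + 24/223 → 42/223
merge 33/223 + 40/223 → 73/223
merge 42/223 + 49/223 → 91/223
merge 59/223 + 73/223 → 132/223
merge 91/223 + 132/223 → 1
L = 18/223 + 33/223 + 42/223 + 73/223 + 91/223 + 132/223 + 1 = 612/223 ≈ 2.744 bits/symbol.

2.744 bits/symbol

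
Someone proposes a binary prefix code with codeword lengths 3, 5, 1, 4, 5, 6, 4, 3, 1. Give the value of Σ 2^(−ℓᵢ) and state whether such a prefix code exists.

With common denominator 2^6 = 64: Σ 2^(−ℓᵢ) = 8/64 + 2/64 + 32/64 + 4/64 + 2/64 + 1/64 + 4/64 + 8/64 + 32/64 = 93/64 = 1.453125.
Kraft's inequality requires Σ ≤ 1; here Σ = 1.453125 > 1, so no such prefix code exists.

1.453125; no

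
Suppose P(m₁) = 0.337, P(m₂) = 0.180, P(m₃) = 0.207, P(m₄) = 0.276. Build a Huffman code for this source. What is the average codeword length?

2 bits/symbol

Repeatedly combine the two least-probable nodes; the expected code length is the sum of the merged weights.
merge 9/50 + 207/1000 → 387/1000
merge 69/250 + 337/1000 → 613/1000
merge 387/1000 + 613/1000 → 1
L = 387/1000 + 613/1000 + 1 = 2 bits/symbol.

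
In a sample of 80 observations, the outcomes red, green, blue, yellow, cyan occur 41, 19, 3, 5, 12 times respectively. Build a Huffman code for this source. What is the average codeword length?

1.8375 bits/symbol

Probabilities are the counts divided by 80.
Repeatedly combine the two least-probable nodes; the expected code length is the sum of the merged weights.
merge 3/80 + 1/16 → 1/10
merge 1/10 + 3/20 → 1/4
merge 19/80 + 1/4 → 39/80
merge 39/80 + 41/80 → 1
L = 1/10 + 1/4 + 39/80 + 1 = 147/80 = 1.8375 bits/symbol.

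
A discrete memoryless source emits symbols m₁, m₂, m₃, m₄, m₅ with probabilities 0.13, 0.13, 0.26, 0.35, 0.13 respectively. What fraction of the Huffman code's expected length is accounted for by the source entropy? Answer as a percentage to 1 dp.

96.6%

Entropy H = −Σ p log₂ p ≈ 2.1833 bits.
Huffman merges: 13/100+13/100→13/50; 13/100+13/50→39/100; 13/50+7/20→61/100; 39/100+61/100→1. L = 113/50 ≈ 2.2600.
Efficiency = H/L = 2.1833/2.2600 = 96.6%.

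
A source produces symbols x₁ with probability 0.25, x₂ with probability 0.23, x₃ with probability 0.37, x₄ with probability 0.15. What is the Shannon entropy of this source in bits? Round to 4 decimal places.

H = −Σ pᵢ log₂ pᵢ.
−0.25·log₂(0.25) = 0.5000
−0.23·log₂(0.23) = 0.4877
−0.37·log₂(0.37) = 0.5307
−0.15·log₂(0.15) = 0.4105
Sum ≈ 1.9289 → 1.9289 bits.

1.9289 bits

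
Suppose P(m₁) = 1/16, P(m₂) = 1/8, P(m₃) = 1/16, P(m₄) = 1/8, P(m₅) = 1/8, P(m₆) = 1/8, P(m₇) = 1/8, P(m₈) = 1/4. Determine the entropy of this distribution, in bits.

Each probability is a power of 1/2, so log₂(1/p) is an integer.
H = Σ p·log₂(1/p) = 1/16·4 + 1/8·3 + 1/16·4 + 1/8·3 + 1/8·3 + 1/8·3 + 1/8·3 + 1/4·2 = 2.875 bits.

2.875 bits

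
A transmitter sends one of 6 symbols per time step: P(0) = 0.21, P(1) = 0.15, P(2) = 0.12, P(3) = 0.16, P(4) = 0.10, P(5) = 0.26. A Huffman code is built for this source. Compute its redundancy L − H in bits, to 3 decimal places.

0.019 bits

Entropy H = −Σ p log₂ p ≈ 2.5109 bits.
Huffman merges: 1/10+3/25→11/50; 3/20+4/25→31/100; 21/100+11/50→43/100; 13/50+31/100→57/100; 43/100+57/100→1. L = 253/100 ≈ 2.5300.
L − H = 2.5300 − 2.5109 = 0.019 bits.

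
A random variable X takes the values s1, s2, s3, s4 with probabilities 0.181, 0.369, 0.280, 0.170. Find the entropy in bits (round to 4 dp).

1.9259 bits

H = −Σ pᵢ log₂ pᵢ.
−0.181·log₂(0.181) = 0.4463
−0.369·log₂(0.369) = 0.5307
−0.280·log₂(0.280) = 0.5142
−0.170·log₂(0.170) = 0.4346
Sum ≈ 1.9259 → 1.9259 bits.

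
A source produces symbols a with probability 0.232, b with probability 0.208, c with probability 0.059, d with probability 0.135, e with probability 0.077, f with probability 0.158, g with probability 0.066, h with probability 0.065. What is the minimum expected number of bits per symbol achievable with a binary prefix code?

2.827 bits/symbol

Repeatedly combine the two least-probable nodes; the expected code length is the sum of the merged weights.
merge 59/1000 + 13/200 → 31/250
merge 33/500 + 77/1000 → 143/1000
merge 31/250 + 27/200 → 259/1000
merge 143/1000 + 79/500 → 301/1000
merge 26/125 + 29/125 → 11/25
merge 259/1000 + 301/1000 → 14/25
merge 11/25 + 14/25 → 1
L = 31/250 + 143/1000 + 259/1000 + 301/1000 + 11/25 + 14/25 + 1 = 2827/1000 = 2.827 bits/symbol.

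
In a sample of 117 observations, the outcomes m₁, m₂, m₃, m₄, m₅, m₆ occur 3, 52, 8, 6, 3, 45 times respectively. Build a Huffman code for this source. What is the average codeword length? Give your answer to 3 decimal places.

Probabilities are the counts divided by 117.
Repeatedly combine the two least-probable nodes; the expected code length is the sum of the merged weights.
merge 1/39 + 1/39 → 2/39
merge 2/39 + 2/39 → 4/39
merge 8/117 + 4/39 → 20/117
merge 20/117 + 5/13 → 5/9
merge 4/9 + 5/9 → 1
L = 2/39 + 4/39 + 20/117 + 5/9 + 1 = 220/117 ≈ 1.880 bits/symbol.

1.880 bits/symbol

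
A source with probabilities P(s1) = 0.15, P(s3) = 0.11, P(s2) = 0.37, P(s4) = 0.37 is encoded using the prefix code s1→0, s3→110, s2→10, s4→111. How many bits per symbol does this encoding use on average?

2.33 bits/symbol

L̄ = Σ pᵢ·ℓᵢ = 0.15·1 + 0.11·3 + 0.37·2 + 0.37·3 = 2.33 bits/symbol.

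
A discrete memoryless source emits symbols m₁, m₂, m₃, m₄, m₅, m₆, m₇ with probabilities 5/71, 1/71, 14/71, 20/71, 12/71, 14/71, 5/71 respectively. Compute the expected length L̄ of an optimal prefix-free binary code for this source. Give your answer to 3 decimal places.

2.563 bits/symbol

Repeatedly combine the two least-probable nodes; the expected code length is the sum of the merged weights.
merge 1/71 + 5/71 → 6/71
merge 5/71 + 6/71 → 11/71
merge 11/71 + 12/71 → 23/71
merge 14/71 + 14/71 → 28/71
merge 20/71 + 23/71 → 43/71
merge 28/71 + 43/71 → 1
L = 6/71 + 11/71 + 23/71 + 28/71 + 43/71 + 1 = 182/71 ≈ 2.563 bits/symbol.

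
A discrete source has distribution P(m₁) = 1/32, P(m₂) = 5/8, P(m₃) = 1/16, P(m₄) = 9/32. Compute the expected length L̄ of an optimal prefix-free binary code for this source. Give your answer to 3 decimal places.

Repeatedly combine the two least-probable nodes; the expected code length is the sum of the merged weights.
merge 1/32 + 1/16 → 3/32
merge 3/32 + 9/32 → 3/8
merge 3/8 + 5/8 → 1
L = 3/32 + 3/8 + 1 = 47/32 ≈ 1.469 bits/symbol.

1.469 bits/symbol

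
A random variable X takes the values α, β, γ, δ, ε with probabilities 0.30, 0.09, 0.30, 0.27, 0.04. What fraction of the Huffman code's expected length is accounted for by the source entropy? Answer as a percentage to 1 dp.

Entropy H = −Σ p log₂ p ≈ 2.0506 bits.
Huffman merges: 1/25+9/100→13/100; 13/100+27/100→2/5; 3/10+3/10→3/5; 2/5+3/5→1. L = 213/100 ≈ 2.1300.
Efficiency = H/L = 2.0506/2.1300 = 96.3%.

96.3%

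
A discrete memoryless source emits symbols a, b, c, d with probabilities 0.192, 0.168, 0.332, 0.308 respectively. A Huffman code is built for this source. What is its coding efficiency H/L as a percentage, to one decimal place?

Entropy H = −Σ p log₂ p ≈ 1.9409 bits.
Huffman merges: 21/125+24/125→9/25; 77/250+83/250→16/25; 9/25+16/25→1. L = 2 ≈ 2.0000.
Efficiency = H/L = 1.9409/2.0000 = 97.0%.

97.0%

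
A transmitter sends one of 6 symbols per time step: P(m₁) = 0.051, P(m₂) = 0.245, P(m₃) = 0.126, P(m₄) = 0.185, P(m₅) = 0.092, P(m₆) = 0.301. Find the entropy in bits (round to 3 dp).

H = −Σ pᵢ log₂ pᵢ.
−0.051·log₂(0.051) = 0.2190
−0.245·log₂(0.245) = 0.4971
−0.126·log₂(0.126) = 0.3766
−0.185·log₂(0.185) = 0.4504
−0.092·log₂(0.092) = 0.3167
−0.301·log₂(0.301) = 0.5214
Sum ≈ 2.3811 → 2.381 bits.

2.381 bits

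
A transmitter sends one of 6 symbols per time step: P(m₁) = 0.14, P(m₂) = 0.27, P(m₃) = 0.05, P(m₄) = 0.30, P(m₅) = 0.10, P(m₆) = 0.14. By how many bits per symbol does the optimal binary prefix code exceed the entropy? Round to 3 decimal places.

0.056 bits

Entropy H = −Σ p log₂ p ≈ 2.3736 bits.
Huffman merges: 1/20+1/10→3/20; 7/50+7/50→7/25; 3/20+27/100→21/50; 7/25+3/10→29/50; 21/50+29/50→1. L = 243/100 ≈ 2.4300.
L − H = 2.4300 − 2.3736 = 0.056 bits.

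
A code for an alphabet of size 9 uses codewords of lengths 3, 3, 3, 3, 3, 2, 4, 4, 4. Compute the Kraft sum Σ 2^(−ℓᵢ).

With common denominator 2^4 = 16: Σ 2^(−ℓᵢ) = 2/16 + 2/16 + 2/16 + 2/16 + 2/16 + 4/16 + 1/16 + 1/16 + 1/16 = 17/16 = 1.0625.

1.0625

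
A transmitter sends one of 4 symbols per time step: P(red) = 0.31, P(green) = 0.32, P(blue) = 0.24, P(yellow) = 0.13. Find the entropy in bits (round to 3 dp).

1.927 bits

H = −Σ pᵢ log₂ pᵢ.
−0.31·log₂(0.31) = 0.5238
−0.32·log₂(0.32) = 0.5260
−0.24·log₂(0.24) = 0.4941
−0.13·log₂(0.13) = 0.3826
Sum ≈ 1.9266 → 1.927 bits.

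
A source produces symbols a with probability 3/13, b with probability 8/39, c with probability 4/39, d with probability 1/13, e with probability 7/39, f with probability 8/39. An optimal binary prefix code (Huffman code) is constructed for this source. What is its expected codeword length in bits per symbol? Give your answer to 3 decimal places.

2.538 bits/symbol

Repeatedly combine the two least-probable nodes; the expected code length is the sum of the merged weights.
merge 1/13 + 4/39 → 7/39
merge 7/39 + 7/39 → 14/39
merge 8/39 + 8/39 → 16/39
merge 3/13 + 14/39 → 23/39
merge 16/39 + 23/39 → 1
L = 7/39 + 14/39 + 16/39 + 23/39 + 1 = 33/13 ≈ 2.538 bits/symbol.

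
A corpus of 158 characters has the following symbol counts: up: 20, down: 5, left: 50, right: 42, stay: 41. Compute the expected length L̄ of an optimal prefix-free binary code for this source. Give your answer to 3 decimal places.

Probabilities are the counts divided by 158.
Repeatedly combine the two least-probable nodes; the expected code length is the sum of the merged weights.
merge 5/158 + 10/79 → 25/158
merge 25/158 + 41/158 → 33/79
merge 21/79 + 25/79 → 46/79
merge 33/79 + 46/79 → 1
L = 25/158 + 33/79 + 46/79 + 1 = 341/158 ≈ 2.158 bits/symbol.

2.158 bits/symbol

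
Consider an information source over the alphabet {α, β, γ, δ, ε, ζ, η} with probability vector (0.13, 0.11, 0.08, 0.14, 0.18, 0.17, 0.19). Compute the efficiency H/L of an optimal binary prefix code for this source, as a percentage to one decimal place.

98.1%

Entropy H = −Σ p log₂ p ≈ 2.7567 bits.
Huffman merges: 2/25+11/100→19/100; 13/100+7/50→27/100; 17/100+9/50→7/20; 19/100+19/100→19/50; 27/100+7/20→31/50; 19/50+31/50→1. L = 281/100 ≈ 2.8100.
Efficiency = H/L = 2.7567/2.8100 = 98.1%.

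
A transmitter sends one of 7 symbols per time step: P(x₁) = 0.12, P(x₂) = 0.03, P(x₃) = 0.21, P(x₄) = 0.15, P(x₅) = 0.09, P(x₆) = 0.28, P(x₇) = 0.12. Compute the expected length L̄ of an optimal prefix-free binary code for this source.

Repeatedly combine the two least-probable nodes; the expected code length is the sum of the merged weights.
merge 3/100 + 9/100 → 3/25
merge 3/25 + 3/25 → 6/25
merge 3/25 + 3/20 → 27/100
merge 21/100 + 6/25 → 9/20
merge 27/100 + 7/25 → 11/20
merge 9/20 + 11/20 → 1
L = 3/25 + 6/25 + 27/100 + 9/20 + 11/20 + 1 = 263/100 = 2.63 bits/symbol.

2.63 bits/symbol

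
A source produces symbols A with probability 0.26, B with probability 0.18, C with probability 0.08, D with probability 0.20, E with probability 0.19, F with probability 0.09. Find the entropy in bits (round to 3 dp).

H = −Σ pᵢ log₂ pᵢ.
−0.26·log₂(0.26) = 0.5053
−0.18·log₂(0.18) = 0.4453
−0.08·log₂(0.08) = 0.2915
−0.20·log₂(0.20) = 0.4644
−0.19·log₂(0.19) = 0.4552
−0.09·log₂(0.09) = 0.3127
Sum ≈ 2.4744 → 2.474 bits.

2.474 bits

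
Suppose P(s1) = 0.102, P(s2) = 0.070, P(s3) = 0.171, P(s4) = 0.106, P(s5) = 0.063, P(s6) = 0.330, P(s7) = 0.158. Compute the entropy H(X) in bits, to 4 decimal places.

2.5831 bits

H = −Σ pᵢ log₂ pᵢ.
−0.102·log₂(0.102) = 0.3359
−0.070·log₂(0.070) = 0.2686
−0.171·log₂(0.171) = 0.4357
−0.106·log₂(0.106) = 0.3432
−0.063·log₂(0.063) = 0.2513
−0.330·log₂(0.330) = 0.5278
−0.158·log₂(0.158) = 0.4206
Sum ≈ 2.5831 → 2.5831 bits.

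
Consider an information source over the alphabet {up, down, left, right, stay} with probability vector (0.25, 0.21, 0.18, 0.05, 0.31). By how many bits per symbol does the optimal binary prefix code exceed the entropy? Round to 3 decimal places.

Entropy H = −Σ p log₂ p ≈ 2.1580 bits.
Huffman merges: 1/20+9/50→23/100; 21/100+23/100→11/25; 1/4+31/100→14/25; 11/25+14/25→1. L = 223/100 ≈ 2.2300.
L − H = 2.2300 − 2.1580 = 0.072 bits.

0.072 bits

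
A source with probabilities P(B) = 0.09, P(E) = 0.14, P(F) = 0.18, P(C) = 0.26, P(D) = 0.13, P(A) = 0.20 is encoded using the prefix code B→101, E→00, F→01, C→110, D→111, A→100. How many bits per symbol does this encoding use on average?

L̄ = Σ pᵢ·ℓᵢ = 0.09·3 + 0.14·2 + 0.18·2 + 0.26·3 + 0.13·3 + 0.20·3 = 2.68 bits/symbol.

2.68 bits/symbol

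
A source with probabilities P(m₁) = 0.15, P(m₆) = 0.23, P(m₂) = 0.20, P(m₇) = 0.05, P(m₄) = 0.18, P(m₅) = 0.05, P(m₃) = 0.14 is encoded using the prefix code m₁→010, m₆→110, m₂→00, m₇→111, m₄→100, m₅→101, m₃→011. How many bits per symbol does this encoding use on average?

L̄ = Σ pᵢ·ℓᵢ = 0.15·3 + 0.23·3 + 0.20·2 + 0.05·3 + 0.18·3 + 0.05·3 + 0.14·3 = 2.8 bits/symbol.

2.8 bits/symbol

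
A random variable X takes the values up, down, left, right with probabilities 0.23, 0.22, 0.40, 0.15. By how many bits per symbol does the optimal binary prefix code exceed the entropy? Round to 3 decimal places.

0.062 bits

Entropy H = −Σ p log₂ p ≈ 1.9076 bits.
Huffman merges: 3/20+11/50→37/100; 23/100+37/100→3/5; 2/5+3/5→1. L = 197/100 ≈ 1.9700.
L − H = 1.9700 − 1.9076 = 0.062 bits.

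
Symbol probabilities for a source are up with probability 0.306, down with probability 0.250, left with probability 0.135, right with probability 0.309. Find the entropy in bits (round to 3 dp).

1.936 bits

H = −Σ pᵢ log₂ pᵢ.
−0.306·log₂(0.306) = 0.5228
−0.250·log₂(0.250) = 0.5000
−0.135·log₂(0.135) = 0.3900
−0.309·log₂(0.309) = 0.5235
Sum ≈ 1.9363 → 1.936 bits.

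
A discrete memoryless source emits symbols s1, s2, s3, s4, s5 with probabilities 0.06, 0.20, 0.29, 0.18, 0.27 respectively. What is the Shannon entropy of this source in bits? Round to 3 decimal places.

H = −Σ pᵢ log₂ pᵢ.
−0.06·log₂(0.06) = 0.2435
−0.20·log₂(0.20) = 0.4644
−0.29·log₂(0.29) = 0.5179
−0.18·log₂(0.18) = 0.4453
−0.27·log₂(0.27) = 0.5100
Sum ≈ 2.1812 → 2.181 bits.

2.181 bits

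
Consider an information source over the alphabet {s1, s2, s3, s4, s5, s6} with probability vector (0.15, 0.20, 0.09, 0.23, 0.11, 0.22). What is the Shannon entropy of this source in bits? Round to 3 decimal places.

H = −Σ pᵢ log₂ pᵢ.
−0.15·log₂(0.15) = 0.4105
−0.20·log₂(0.20) = 0.4644
−0.09·log₂(0.09) = 0.3127
−0.23·log₂(0.23) = 0.4877
−0.11·log₂(0.11) = 0.3503
−0.22·log₂(0.22) = 0.4806
Sum ≈ 2.5061 → 2.506 bits.

2.506 bits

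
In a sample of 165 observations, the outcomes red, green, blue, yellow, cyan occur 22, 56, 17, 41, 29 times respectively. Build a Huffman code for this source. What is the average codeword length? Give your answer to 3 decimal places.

Probabilities are the counts divided by 165.
Repeatedly combine the two least-probable nodes; the expected code length is the sum of the merged weights.
merge 17/165 + 2/15 → 13/55
merge 29/165 + 13/55 → 68/165
merge 41/165 + 56/165 → 97/165
merge 68/165 + 97/165 → 1
L = 13/55 + 68/165 + 97/165 + 1 = 123/55 ≈ 2.236 bits/symbol.

2.236 bits/symbol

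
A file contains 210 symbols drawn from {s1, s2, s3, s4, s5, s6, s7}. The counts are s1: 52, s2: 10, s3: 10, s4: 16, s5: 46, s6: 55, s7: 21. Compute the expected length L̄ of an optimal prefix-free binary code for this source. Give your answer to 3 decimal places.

2.538 bits/symbol

Probabilities are the counts divided by 210.
Repeatedly combine the two least-probable nodes; the expected code length is the sum of the merged weights.
merge 1/21 + 1/21 → 2/21
merge 8/105 + 2/21 → 6/35
merge 1/10 + 6/35 → 19/70
merge 23/105 + 26/105 → 7/15
merge 11/42 + 19/70 → 8/15
merge 7/15 + 8/15 → 1
L = 2/21 + 6/35 + 19/70 + 7/15 + 8/15 + 1 = 533/210 ≈ 2.538 bits/symbol.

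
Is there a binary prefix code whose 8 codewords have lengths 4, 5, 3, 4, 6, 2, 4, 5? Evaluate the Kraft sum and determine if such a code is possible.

0.640625; yes

With common denominator 2^6 = 64: Σ 2^(−ℓᵢ) = 4/64 + 2/64 + 8/64 + 4/64 + 1/64 + 16/64 + 4/64 + 2/64 = 41/64 = 0.640625.
Kraft's inequality requires Σ ≤ 1; here Σ = 0.640625 ≤ 1, so such a prefix code exists.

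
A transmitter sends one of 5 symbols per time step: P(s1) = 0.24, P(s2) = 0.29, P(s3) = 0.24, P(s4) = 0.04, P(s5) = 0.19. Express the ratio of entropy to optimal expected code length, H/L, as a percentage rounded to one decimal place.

96.3%

Entropy H = −Σ p log₂ p ≈ 2.1472 bits.
Huffman merges: 1/25+19/100→23/100; 23/100+6/25→47/100; 6/25+29/100→53/100; 47/100+53/100→1. L = 223/100 ≈ 2.2300.
Efficiency = H/L = 2.1472/2.2300 = 96.3%.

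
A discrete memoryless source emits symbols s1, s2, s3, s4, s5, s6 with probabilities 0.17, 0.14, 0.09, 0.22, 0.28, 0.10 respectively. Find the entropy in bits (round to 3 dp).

H = −Σ pᵢ log₂ pᵢ.
−0.17·log₂(0.17) = 0.4346
−0.14·log₂(0.14) = 0.3971
−0.09·log₂(0.09) = 0.3127
−0.22·log₂(0.22) = 0.4806
−0.28·log₂(0.28) = 0.5142
−0.10·log₂(0.10) = 0.3322
Sum ≈ 2.4713 → 2.471 bits.

2.471 bits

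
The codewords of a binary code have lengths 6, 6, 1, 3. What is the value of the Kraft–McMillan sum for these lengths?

With common denominator 2^6 = 64: Σ 2^(−ℓᵢ) = 1/64 + 1/64 + 32/64 + 8/64 = 42/64 = 0.65625.

0.65625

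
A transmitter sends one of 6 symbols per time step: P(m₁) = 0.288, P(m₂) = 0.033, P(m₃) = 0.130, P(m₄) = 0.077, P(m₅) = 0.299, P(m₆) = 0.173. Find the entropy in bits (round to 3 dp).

H = −Σ pᵢ log₂ pᵢ.
−0.288·log₂(0.288) = 0.5172
−0.033·log₂(0.033) = 0.1624
−0.130·log₂(0.130) = 0.3826
−0.077·log₂(0.077) = 0.2848
−0.299·log₂(0.299) = 0.5208
−0.173·log₂(0.173) = 0.4379
Sum ≈ 2.3058 → 2.306 bits.

2.306 bits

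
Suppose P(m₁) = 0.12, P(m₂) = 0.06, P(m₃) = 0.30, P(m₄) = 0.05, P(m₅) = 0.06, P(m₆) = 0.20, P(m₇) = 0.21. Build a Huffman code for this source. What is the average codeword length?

2.57 bits/symbol

Repeatedly combine the two least-probable nodes; the expected code length is the sum of the merged weights.
merge 1/20 + 3/50 → 11/100
merge 3/50 + 11/100 → 17/100
merge 3/25 + 17/100 → 29/100
merge 1/5 + 21/100 → 41/100
merge 29/100 + 3/10 → 59/100
merge 41/100 + 59/100 → 1
L = 11/100 + 17/100 + 29/100 + 41/100 + 59/100 + 1 = 257/100 = 2.57 bits/symbol.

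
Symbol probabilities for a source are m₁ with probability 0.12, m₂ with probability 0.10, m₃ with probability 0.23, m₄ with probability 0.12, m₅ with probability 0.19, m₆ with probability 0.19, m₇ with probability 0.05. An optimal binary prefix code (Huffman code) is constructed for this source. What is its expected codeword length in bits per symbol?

2.73 bits/symbol

Repeatedly combine the two least-probable nodes; the expected code length is the sum of the merged weights.
merge 1/20 + 1/10 → 3/20
merge 3/25 + 3/25 → 6/25
merge 3/20 + 19/100 → 17/50
merge 19/100 + 23/100 → 21/50
merge 6/25 + 17/50 → 29/50
merge 21/50 + 29/50 → 1
L = 3/20 + 6/25 + 17/50 + 21/50 + 29/50 + 1 = 273/100 = 2.73 bits/symbol.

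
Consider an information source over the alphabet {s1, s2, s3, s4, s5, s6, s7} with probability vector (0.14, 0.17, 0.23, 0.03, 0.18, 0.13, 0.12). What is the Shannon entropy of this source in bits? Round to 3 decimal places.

2.666 bits

H = −Σ pᵢ log₂ pᵢ.
−0.14·log₂(0.14) = 0.3971
−0.17·log₂(0.17) = 0.4346
−0.23·log₂(0.23) = 0.4877
−0.03·log₂(0.03) = 0.1518
−0.18·log₂(0.18) = 0.4453
−0.13·log₂(0.13) = 0.3826
−0.12·log₂(0.12) = 0.3671
Sum ≈ 2.6662 → 2.666 bits.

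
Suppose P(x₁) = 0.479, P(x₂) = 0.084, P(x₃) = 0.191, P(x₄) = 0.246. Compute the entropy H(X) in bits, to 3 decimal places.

H = −Σ pᵢ log₂ pᵢ.
−0.479·log₂(0.479) = 0.5087
−0.084·log₂(0.084) = 0.3002
−0.191·log₂(0.191) = 0.4562
−0.246·log₂(0.246) = 0.4977
Sum ≈ 1.7627 → 1.763 bits.

1.763 bits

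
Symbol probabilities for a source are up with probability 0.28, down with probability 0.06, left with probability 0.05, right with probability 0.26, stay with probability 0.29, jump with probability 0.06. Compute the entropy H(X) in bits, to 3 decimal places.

H = −Σ pᵢ log₂ pᵢ.
−0.28·log₂(0.28) = 0.5142
−0.06·log₂(0.06) = 0.2435
−0.05·log₂(0.05) = 0.2161
−0.26·log₂(0.26) = 0.5053
−0.29·log₂(0.29) = 0.5179
−0.06·log₂(0.06) = 0.2435
Sum ≈ 2.2406 → 2.241 bits.

2.241 bits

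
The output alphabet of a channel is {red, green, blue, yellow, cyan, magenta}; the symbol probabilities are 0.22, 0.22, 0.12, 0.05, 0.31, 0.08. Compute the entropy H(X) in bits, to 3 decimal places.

H = −Σ pᵢ log₂ pᵢ.
−0.22·log₂(0.22) = 0.4806
−0.22·log₂(0.22) = 0.4806
−0.12·log₂(0.12) = 0.3671
−0.05·log₂(0.05) = 0.2161
−0.31·log₂(0.31) = 0.5238
−0.08·log₂(0.08) = 0.2915
Sum ≈ 2.3596 → 2.360 bits.

2.360 bits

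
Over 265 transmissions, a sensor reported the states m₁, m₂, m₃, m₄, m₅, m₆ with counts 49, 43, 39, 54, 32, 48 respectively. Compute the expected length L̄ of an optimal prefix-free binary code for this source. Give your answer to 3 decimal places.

Probabilities are the counts divided by 265.
Repeatedly combine the two least-probable nodes; the expected code length is the sum of the merged weights.
merge 32/265 + 39/265 → 71/265
merge 43/265 + 48/265 → 91/265
merge 49/265 + 54/265 → 103/265
merge 71/265 + 91/265 → 162/265
merge 103/265 + 162/265 → 1
L = 71/265 + 91/265 + 103/265 + 162/265 + 1 = 692/265 ≈ 2.611 bits/symbol.

2.611 bits/symbol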